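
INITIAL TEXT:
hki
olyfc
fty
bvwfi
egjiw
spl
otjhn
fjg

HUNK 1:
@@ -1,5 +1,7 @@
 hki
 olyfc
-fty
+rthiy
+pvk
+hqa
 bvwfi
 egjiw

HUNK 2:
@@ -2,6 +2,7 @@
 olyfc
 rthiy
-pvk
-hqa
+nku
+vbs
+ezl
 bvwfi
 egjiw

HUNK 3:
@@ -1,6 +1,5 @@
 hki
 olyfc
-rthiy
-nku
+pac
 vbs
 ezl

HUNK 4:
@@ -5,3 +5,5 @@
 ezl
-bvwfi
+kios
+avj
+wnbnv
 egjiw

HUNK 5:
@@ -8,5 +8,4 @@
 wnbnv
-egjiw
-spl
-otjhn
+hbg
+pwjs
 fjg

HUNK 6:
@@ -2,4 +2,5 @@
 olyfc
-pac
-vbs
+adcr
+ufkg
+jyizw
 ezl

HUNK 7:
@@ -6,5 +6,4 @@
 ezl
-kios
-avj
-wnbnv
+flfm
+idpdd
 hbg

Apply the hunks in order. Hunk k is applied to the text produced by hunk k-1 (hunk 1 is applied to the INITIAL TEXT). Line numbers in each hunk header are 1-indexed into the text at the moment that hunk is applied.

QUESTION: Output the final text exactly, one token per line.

Hunk 1: at line 1 remove [fty] add [rthiy,pvk,hqa] -> 10 lines: hki olyfc rthiy pvk hqa bvwfi egjiw spl otjhn fjg
Hunk 2: at line 2 remove [pvk,hqa] add [nku,vbs,ezl] -> 11 lines: hki olyfc rthiy nku vbs ezl bvwfi egjiw spl otjhn fjg
Hunk 3: at line 1 remove [rthiy,nku] add [pac] -> 10 lines: hki olyfc pac vbs ezl bvwfi egjiw spl otjhn fjg
Hunk 4: at line 5 remove [bvwfi] add [kios,avj,wnbnv] -> 12 lines: hki olyfc pac vbs ezl kios avj wnbnv egjiw spl otjhn fjg
Hunk 5: at line 8 remove [egjiw,spl,otjhn] add [hbg,pwjs] -> 11 lines: hki olyfc pac vbs ezl kios avj wnbnv hbg pwjs fjg
Hunk 6: at line 2 remove [pac,vbs] add [adcr,ufkg,jyizw] -> 12 lines: hki olyfc adcr ufkg jyizw ezl kios avj wnbnv hbg pwjs fjg
Hunk 7: at line 6 remove [kios,avj,wnbnv] add [flfm,idpdd] -> 11 lines: hki olyfc adcr ufkg jyizw ezl flfm idpdd hbg pwjs fjg

Answer: hki
olyfc
adcr
ufkg
jyizw
ezl
flfm
idpdd
hbg
pwjs
fjg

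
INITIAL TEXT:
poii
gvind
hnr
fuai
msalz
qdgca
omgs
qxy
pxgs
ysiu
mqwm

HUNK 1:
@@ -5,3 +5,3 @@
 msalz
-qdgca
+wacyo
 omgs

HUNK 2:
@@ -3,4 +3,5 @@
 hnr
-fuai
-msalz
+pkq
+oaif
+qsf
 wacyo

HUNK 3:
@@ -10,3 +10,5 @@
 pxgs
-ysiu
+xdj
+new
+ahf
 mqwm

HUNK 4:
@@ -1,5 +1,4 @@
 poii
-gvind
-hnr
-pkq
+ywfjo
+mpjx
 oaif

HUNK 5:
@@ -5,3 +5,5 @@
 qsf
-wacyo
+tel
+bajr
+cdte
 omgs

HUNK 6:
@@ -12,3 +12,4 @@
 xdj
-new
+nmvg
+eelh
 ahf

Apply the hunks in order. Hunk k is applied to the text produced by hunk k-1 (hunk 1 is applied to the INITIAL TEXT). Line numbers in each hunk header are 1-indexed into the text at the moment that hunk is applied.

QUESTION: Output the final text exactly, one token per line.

Hunk 1: at line 5 remove [qdgca] add [wacyo] -> 11 lines: poii gvind hnr fuai msalz wacyo omgs qxy pxgs ysiu mqwm
Hunk 2: at line 3 remove [fuai,msalz] add [pkq,oaif,qsf] -> 12 lines: poii gvind hnr pkq oaif qsf wacyo omgs qxy pxgs ysiu mqwm
Hunk 3: at line 10 remove [ysiu] add [xdj,new,ahf] -> 14 lines: poii gvind hnr pkq oaif qsf wacyo omgs qxy pxgs xdj new ahf mqwm
Hunk 4: at line 1 remove [gvind,hnr,pkq] add [ywfjo,mpjx] -> 13 lines: poii ywfjo mpjx oaif qsf wacyo omgs qxy pxgs xdj new ahf mqwm
Hunk 5: at line 5 remove [wacyo] add [tel,bajr,cdte] -> 15 lines: poii ywfjo mpjx oaif qsf tel bajr cdte omgs qxy pxgs xdj new ahf mqwm
Hunk 6: at line 12 remove [new] add [nmvg,eelh] -> 16 lines: poii ywfjo mpjx oaif qsf tel bajr cdte omgs qxy pxgs xdj nmvg eelh ahf mqwm

Answer: poii
ywfjo
mpjx
oaif
qsf
tel
bajr
cdte
omgs
qxy
pxgs
xdj
nmvg
eelh
ahf
mqwm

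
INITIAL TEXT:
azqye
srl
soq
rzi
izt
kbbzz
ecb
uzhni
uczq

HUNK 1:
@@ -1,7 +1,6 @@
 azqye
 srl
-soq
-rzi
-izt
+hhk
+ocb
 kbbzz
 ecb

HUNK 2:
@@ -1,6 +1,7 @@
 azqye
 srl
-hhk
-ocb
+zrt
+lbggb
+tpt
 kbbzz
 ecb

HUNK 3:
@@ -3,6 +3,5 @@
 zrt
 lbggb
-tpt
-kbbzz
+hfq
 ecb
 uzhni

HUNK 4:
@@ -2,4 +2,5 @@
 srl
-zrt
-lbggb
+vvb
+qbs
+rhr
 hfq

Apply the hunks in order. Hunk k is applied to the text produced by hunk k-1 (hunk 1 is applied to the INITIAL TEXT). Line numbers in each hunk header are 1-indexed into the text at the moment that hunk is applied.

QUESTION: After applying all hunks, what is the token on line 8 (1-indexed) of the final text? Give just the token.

Answer: uzhni

Derivation:
Hunk 1: at line 1 remove [soq,rzi,izt] add [hhk,ocb] -> 8 lines: azqye srl hhk ocb kbbzz ecb uzhni uczq
Hunk 2: at line 1 remove [hhk,ocb] add [zrt,lbggb,tpt] -> 9 lines: azqye srl zrt lbggb tpt kbbzz ecb uzhni uczq
Hunk 3: at line 3 remove [tpt,kbbzz] add [hfq] -> 8 lines: azqye srl zrt lbggb hfq ecb uzhni uczq
Hunk 4: at line 2 remove [zrt,lbggb] add [vvb,qbs,rhr] -> 9 lines: azqye srl vvb qbs rhr hfq ecb uzhni uczq
Final line 8: uzhni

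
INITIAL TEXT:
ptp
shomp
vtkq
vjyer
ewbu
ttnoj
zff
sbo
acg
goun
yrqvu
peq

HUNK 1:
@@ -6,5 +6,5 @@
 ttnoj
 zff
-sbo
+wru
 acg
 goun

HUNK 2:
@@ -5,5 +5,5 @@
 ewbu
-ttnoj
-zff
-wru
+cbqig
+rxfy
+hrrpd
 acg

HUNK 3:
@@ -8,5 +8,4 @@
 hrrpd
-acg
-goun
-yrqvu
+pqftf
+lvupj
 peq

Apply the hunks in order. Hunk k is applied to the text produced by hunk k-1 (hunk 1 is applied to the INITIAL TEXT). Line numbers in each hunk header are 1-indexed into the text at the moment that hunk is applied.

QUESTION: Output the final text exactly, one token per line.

Answer: ptp
shomp
vtkq
vjyer
ewbu
cbqig
rxfy
hrrpd
pqftf
lvupj
peq

Derivation:
Hunk 1: at line 6 remove [sbo] add [wru] -> 12 lines: ptp shomp vtkq vjyer ewbu ttnoj zff wru acg goun yrqvu peq
Hunk 2: at line 5 remove [ttnoj,zff,wru] add [cbqig,rxfy,hrrpd] -> 12 lines: ptp shomp vtkq vjyer ewbu cbqig rxfy hrrpd acg goun yrqvu peq
Hunk 3: at line 8 remove [acg,goun,yrqvu] add [pqftf,lvupj] -> 11 lines: ptp shomp vtkq vjyer ewbu cbqig rxfy hrrpd pqftf lvupj peq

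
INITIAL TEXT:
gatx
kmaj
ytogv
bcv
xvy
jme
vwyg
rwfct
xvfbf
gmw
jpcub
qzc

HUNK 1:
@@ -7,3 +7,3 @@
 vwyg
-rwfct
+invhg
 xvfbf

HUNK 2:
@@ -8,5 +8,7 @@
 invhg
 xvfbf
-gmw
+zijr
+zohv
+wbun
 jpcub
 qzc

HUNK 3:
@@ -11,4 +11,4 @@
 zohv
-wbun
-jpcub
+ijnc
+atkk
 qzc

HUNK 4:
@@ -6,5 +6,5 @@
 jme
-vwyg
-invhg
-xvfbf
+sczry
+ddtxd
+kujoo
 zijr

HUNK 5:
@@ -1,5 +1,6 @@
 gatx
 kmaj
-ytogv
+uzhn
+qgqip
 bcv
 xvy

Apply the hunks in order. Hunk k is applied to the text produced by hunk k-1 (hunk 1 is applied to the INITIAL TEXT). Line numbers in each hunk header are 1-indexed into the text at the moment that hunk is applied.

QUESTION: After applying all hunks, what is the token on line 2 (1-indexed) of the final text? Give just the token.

Hunk 1: at line 7 remove [rwfct] add [invhg] -> 12 lines: gatx kmaj ytogv bcv xvy jme vwyg invhg xvfbf gmw jpcub qzc
Hunk 2: at line 8 remove [gmw] add [zijr,zohv,wbun] -> 14 lines: gatx kmaj ytogv bcv xvy jme vwyg invhg xvfbf zijr zohv wbun jpcub qzc
Hunk 3: at line 11 remove [wbun,jpcub] add [ijnc,atkk] -> 14 lines: gatx kmaj ytogv bcv xvy jme vwyg invhg xvfbf zijr zohv ijnc atkk qzc
Hunk 4: at line 6 remove [vwyg,invhg,xvfbf] add [sczry,ddtxd,kujoo] -> 14 lines: gatx kmaj ytogv bcv xvy jme sczry ddtxd kujoo zijr zohv ijnc atkk qzc
Hunk 5: at line 1 remove [ytogv] add [uzhn,qgqip] -> 15 lines: gatx kmaj uzhn qgqip bcv xvy jme sczry ddtxd kujoo zijr zohv ijnc atkk qzc
Final line 2: kmaj

Answer: kmaj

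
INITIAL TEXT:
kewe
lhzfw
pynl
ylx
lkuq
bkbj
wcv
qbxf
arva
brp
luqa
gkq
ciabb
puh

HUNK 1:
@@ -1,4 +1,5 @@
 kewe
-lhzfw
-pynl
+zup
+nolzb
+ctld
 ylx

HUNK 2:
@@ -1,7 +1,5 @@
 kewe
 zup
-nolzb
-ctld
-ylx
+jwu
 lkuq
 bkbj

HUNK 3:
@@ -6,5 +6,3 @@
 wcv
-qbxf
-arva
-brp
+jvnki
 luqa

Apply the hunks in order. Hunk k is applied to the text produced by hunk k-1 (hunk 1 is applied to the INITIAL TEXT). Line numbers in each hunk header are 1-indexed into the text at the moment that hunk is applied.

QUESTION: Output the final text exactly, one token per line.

Hunk 1: at line 1 remove [lhzfw,pynl] add [zup,nolzb,ctld] -> 15 lines: kewe zup nolzb ctld ylx lkuq bkbj wcv qbxf arva brp luqa gkq ciabb puh
Hunk 2: at line 1 remove [nolzb,ctld,ylx] add [jwu] -> 13 lines: kewe zup jwu lkuq bkbj wcv qbxf arva brp luqa gkq ciabb puh
Hunk 3: at line 6 remove [qbxf,arva,brp] add [jvnki] -> 11 lines: kewe zup jwu lkuq bkbj wcv jvnki luqa gkq ciabb puh

Answer: kewe
zup
jwu
lkuq
bkbj
wcv
jvnki
luqa
gkq
ciabb
puh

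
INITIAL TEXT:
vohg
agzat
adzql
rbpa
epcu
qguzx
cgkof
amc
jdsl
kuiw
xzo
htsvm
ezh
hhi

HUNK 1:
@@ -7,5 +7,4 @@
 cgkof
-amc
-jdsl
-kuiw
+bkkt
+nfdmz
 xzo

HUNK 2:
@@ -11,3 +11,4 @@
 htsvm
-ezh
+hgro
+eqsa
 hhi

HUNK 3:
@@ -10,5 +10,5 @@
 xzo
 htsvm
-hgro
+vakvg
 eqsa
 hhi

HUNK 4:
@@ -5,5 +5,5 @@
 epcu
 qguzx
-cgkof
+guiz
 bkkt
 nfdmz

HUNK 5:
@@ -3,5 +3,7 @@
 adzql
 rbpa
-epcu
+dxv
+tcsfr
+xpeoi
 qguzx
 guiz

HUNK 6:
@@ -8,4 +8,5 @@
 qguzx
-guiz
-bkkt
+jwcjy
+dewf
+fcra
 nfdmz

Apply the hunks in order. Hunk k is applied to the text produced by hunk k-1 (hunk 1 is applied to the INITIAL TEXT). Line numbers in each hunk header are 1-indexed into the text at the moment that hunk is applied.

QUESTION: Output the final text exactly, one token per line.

Answer: vohg
agzat
adzql
rbpa
dxv
tcsfr
xpeoi
qguzx
jwcjy
dewf
fcra
nfdmz
xzo
htsvm
vakvg
eqsa
hhi

Derivation:
Hunk 1: at line 7 remove [amc,jdsl,kuiw] add [bkkt,nfdmz] -> 13 lines: vohg agzat adzql rbpa epcu qguzx cgkof bkkt nfdmz xzo htsvm ezh hhi
Hunk 2: at line 11 remove [ezh] add [hgro,eqsa] -> 14 lines: vohg agzat adzql rbpa epcu qguzx cgkof bkkt nfdmz xzo htsvm hgro eqsa hhi
Hunk 3: at line 10 remove [hgro] add [vakvg] -> 14 lines: vohg agzat adzql rbpa epcu qguzx cgkof bkkt nfdmz xzo htsvm vakvg eqsa hhi
Hunk 4: at line 5 remove [cgkof] add [guiz] -> 14 lines: vohg agzat adzql rbpa epcu qguzx guiz bkkt nfdmz xzo htsvm vakvg eqsa hhi
Hunk 5: at line 3 remove [epcu] add [dxv,tcsfr,xpeoi] -> 16 lines: vohg agzat adzql rbpa dxv tcsfr xpeoi qguzx guiz bkkt nfdmz xzo htsvm vakvg eqsa hhi
Hunk 6: at line 8 remove [guiz,bkkt] add [jwcjy,dewf,fcra] -> 17 lines: vohg agzat adzql rbpa dxv tcsfr xpeoi qguzx jwcjy dewf fcra nfdmz xzo htsvm vakvg eqsa hhi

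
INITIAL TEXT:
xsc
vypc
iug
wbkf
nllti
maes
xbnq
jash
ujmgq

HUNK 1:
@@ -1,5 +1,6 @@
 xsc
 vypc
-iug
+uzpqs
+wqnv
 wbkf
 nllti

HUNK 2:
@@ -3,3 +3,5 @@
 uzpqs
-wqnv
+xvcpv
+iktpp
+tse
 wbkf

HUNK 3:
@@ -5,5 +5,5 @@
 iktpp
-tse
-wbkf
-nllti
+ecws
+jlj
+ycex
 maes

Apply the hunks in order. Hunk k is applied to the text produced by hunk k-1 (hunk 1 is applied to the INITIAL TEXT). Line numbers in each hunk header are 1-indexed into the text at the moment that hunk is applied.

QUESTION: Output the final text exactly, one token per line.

Hunk 1: at line 1 remove [iug] add [uzpqs,wqnv] -> 10 lines: xsc vypc uzpqs wqnv wbkf nllti maes xbnq jash ujmgq
Hunk 2: at line 3 remove [wqnv] add [xvcpv,iktpp,tse] -> 12 lines: xsc vypc uzpqs xvcpv iktpp tse wbkf nllti maes xbnq jash ujmgq
Hunk 3: at line 5 remove [tse,wbkf,nllti] add [ecws,jlj,ycex] -> 12 lines: xsc vypc uzpqs xvcpv iktpp ecws jlj ycex maes xbnq jash ujmgq

Answer: xsc
vypc
uzpqs
xvcpv
iktpp
ecws
jlj
ycex
maes
xbnq
jash
ujmgq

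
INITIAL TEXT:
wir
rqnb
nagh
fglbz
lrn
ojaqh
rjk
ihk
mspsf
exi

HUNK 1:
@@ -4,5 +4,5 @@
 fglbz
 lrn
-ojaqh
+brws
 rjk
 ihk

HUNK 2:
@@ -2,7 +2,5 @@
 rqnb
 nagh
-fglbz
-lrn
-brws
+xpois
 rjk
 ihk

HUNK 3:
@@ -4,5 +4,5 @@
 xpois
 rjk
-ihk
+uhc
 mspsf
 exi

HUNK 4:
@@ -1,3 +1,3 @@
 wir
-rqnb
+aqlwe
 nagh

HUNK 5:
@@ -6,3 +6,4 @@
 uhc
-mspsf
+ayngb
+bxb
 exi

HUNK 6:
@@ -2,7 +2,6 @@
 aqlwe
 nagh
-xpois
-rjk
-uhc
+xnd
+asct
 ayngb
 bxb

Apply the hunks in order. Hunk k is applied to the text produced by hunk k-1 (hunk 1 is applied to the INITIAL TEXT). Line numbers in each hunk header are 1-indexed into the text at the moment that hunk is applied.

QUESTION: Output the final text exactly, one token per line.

Hunk 1: at line 4 remove [ojaqh] add [brws] -> 10 lines: wir rqnb nagh fglbz lrn brws rjk ihk mspsf exi
Hunk 2: at line 2 remove [fglbz,lrn,brws] add [xpois] -> 8 lines: wir rqnb nagh xpois rjk ihk mspsf exi
Hunk 3: at line 4 remove [ihk] add [uhc] -> 8 lines: wir rqnb nagh xpois rjk uhc mspsf exi
Hunk 4: at line 1 remove [rqnb] add [aqlwe] -> 8 lines: wir aqlwe nagh xpois rjk uhc mspsf exi
Hunk 5: at line 6 remove [mspsf] add [ayngb,bxb] -> 9 lines: wir aqlwe nagh xpois rjk uhc ayngb bxb exi
Hunk 6: at line 2 remove [xpois,rjk,uhc] add [xnd,asct] -> 8 lines: wir aqlwe nagh xnd asct ayngb bxb exi

Answer: wir
aqlwe
nagh
xnd
asct
ayngb
bxb
exi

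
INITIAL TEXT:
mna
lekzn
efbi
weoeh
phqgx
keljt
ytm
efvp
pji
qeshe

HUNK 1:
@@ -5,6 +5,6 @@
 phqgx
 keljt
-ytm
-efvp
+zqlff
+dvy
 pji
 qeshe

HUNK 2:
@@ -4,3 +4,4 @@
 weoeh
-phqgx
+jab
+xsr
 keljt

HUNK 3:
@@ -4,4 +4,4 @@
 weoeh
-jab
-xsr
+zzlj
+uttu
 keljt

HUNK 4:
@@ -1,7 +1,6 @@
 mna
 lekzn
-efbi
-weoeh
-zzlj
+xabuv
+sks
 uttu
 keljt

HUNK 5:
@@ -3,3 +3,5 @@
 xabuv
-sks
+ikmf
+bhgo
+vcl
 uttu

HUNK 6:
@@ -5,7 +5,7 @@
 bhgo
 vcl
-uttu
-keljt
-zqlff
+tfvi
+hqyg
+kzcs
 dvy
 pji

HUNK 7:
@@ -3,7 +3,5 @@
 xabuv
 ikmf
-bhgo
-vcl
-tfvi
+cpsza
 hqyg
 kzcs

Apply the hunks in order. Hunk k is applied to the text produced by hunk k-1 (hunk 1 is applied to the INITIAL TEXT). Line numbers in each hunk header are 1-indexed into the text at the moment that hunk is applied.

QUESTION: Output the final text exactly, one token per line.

Hunk 1: at line 5 remove [ytm,efvp] add [zqlff,dvy] -> 10 lines: mna lekzn efbi weoeh phqgx keljt zqlff dvy pji qeshe
Hunk 2: at line 4 remove [phqgx] add [jab,xsr] -> 11 lines: mna lekzn efbi weoeh jab xsr keljt zqlff dvy pji qeshe
Hunk 3: at line 4 remove [jab,xsr] add [zzlj,uttu] -> 11 lines: mna lekzn efbi weoeh zzlj uttu keljt zqlff dvy pji qeshe
Hunk 4: at line 1 remove [efbi,weoeh,zzlj] add [xabuv,sks] -> 10 lines: mna lekzn xabuv sks uttu keljt zqlff dvy pji qeshe
Hunk 5: at line 3 remove [sks] add [ikmf,bhgo,vcl] -> 12 lines: mna lekzn xabuv ikmf bhgo vcl uttu keljt zqlff dvy pji qeshe
Hunk 6: at line 5 remove [uttu,keljt,zqlff] add [tfvi,hqyg,kzcs] -> 12 lines: mna lekzn xabuv ikmf bhgo vcl tfvi hqyg kzcs dvy pji qeshe
Hunk 7: at line 3 remove [bhgo,vcl,tfvi] add [cpsza] -> 10 lines: mna lekzn xabuv ikmf cpsza hqyg kzcs dvy pji qeshe

Answer: mna
lekzn
xabuv
ikmf
cpsza
hqyg
kzcs
dvy
pji
qeshe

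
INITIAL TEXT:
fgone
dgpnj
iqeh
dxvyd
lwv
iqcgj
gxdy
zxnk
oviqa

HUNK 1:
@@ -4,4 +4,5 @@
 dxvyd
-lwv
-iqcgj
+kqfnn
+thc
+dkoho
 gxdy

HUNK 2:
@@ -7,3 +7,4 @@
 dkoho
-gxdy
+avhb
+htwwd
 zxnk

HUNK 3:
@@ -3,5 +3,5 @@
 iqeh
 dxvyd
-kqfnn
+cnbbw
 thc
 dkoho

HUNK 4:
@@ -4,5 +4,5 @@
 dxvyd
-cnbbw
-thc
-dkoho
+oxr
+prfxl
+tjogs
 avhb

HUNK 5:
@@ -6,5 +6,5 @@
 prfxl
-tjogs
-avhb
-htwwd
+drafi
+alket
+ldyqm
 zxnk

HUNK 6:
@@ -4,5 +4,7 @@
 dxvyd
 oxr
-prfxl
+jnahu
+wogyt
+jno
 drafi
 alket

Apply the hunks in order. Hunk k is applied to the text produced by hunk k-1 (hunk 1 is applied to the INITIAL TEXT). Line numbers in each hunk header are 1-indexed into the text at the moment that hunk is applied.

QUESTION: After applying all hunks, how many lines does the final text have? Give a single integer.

Hunk 1: at line 4 remove [lwv,iqcgj] add [kqfnn,thc,dkoho] -> 10 lines: fgone dgpnj iqeh dxvyd kqfnn thc dkoho gxdy zxnk oviqa
Hunk 2: at line 7 remove [gxdy] add [avhb,htwwd] -> 11 lines: fgone dgpnj iqeh dxvyd kqfnn thc dkoho avhb htwwd zxnk oviqa
Hunk 3: at line 3 remove [kqfnn] add [cnbbw] -> 11 lines: fgone dgpnj iqeh dxvyd cnbbw thc dkoho avhb htwwd zxnk oviqa
Hunk 4: at line 4 remove [cnbbw,thc,dkoho] add [oxr,prfxl,tjogs] -> 11 lines: fgone dgpnj iqeh dxvyd oxr prfxl tjogs avhb htwwd zxnk oviqa
Hunk 5: at line 6 remove [tjogs,avhb,htwwd] add [drafi,alket,ldyqm] -> 11 lines: fgone dgpnj iqeh dxvyd oxr prfxl drafi alket ldyqm zxnk oviqa
Hunk 6: at line 4 remove [prfxl] add [jnahu,wogyt,jno] -> 13 lines: fgone dgpnj iqeh dxvyd oxr jnahu wogyt jno drafi alket ldyqm zxnk oviqa
Final line count: 13

Answer: 13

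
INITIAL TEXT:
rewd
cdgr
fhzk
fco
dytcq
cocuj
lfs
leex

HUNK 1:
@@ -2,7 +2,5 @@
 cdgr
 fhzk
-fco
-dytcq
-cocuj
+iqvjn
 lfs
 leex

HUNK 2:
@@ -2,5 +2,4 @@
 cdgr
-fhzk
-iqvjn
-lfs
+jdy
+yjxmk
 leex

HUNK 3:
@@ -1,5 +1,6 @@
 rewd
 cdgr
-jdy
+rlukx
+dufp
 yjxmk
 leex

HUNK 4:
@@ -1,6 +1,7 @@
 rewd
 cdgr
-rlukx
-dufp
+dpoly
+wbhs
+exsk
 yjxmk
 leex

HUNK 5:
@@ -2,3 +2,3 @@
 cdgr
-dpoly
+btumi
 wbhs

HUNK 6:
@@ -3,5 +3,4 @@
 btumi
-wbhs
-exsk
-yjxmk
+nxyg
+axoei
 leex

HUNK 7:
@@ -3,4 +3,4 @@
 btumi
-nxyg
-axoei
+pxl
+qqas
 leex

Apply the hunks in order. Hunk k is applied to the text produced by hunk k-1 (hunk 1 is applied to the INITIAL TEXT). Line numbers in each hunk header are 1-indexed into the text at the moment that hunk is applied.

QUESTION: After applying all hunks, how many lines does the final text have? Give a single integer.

Hunk 1: at line 2 remove [fco,dytcq,cocuj] add [iqvjn] -> 6 lines: rewd cdgr fhzk iqvjn lfs leex
Hunk 2: at line 2 remove [fhzk,iqvjn,lfs] add [jdy,yjxmk] -> 5 lines: rewd cdgr jdy yjxmk leex
Hunk 3: at line 1 remove [jdy] add [rlukx,dufp] -> 6 lines: rewd cdgr rlukx dufp yjxmk leex
Hunk 4: at line 1 remove [rlukx,dufp] add [dpoly,wbhs,exsk] -> 7 lines: rewd cdgr dpoly wbhs exsk yjxmk leex
Hunk 5: at line 2 remove [dpoly] add [btumi] -> 7 lines: rewd cdgr btumi wbhs exsk yjxmk leex
Hunk 6: at line 3 remove [wbhs,exsk,yjxmk] add [nxyg,axoei] -> 6 lines: rewd cdgr btumi nxyg axoei leex
Hunk 7: at line 3 remove [nxyg,axoei] add [pxl,qqas] -> 6 lines: rewd cdgr btumi pxl qqas leex
Final line count: 6

Answer: 6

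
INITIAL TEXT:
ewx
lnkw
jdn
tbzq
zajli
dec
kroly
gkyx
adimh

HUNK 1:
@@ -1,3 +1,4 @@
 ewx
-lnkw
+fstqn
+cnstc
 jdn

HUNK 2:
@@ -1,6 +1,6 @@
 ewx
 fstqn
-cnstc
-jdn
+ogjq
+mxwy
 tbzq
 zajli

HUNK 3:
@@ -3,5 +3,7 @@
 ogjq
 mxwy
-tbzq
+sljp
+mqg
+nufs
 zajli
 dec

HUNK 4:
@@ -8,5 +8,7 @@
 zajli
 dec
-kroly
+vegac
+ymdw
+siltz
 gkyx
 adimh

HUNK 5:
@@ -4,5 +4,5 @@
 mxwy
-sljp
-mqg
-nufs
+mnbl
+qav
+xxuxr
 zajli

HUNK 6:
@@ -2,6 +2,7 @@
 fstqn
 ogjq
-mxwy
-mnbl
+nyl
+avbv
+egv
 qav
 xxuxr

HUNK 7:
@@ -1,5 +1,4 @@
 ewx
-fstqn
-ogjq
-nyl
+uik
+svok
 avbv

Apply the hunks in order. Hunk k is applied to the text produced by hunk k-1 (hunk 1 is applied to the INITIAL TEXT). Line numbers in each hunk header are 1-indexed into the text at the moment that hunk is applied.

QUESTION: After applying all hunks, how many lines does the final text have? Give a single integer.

Hunk 1: at line 1 remove [lnkw] add [fstqn,cnstc] -> 10 lines: ewx fstqn cnstc jdn tbzq zajli dec kroly gkyx adimh
Hunk 2: at line 1 remove [cnstc,jdn] add [ogjq,mxwy] -> 10 lines: ewx fstqn ogjq mxwy tbzq zajli dec kroly gkyx adimh
Hunk 3: at line 3 remove [tbzq] add [sljp,mqg,nufs] -> 12 lines: ewx fstqn ogjq mxwy sljp mqg nufs zajli dec kroly gkyx adimh
Hunk 4: at line 8 remove [kroly] add [vegac,ymdw,siltz] -> 14 lines: ewx fstqn ogjq mxwy sljp mqg nufs zajli dec vegac ymdw siltz gkyx adimh
Hunk 5: at line 4 remove [sljp,mqg,nufs] add [mnbl,qav,xxuxr] -> 14 lines: ewx fstqn ogjq mxwy mnbl qav xxuxr zajli dec vegac ymdw siltz gkyx adimh
Hunk 6: at line 2 remove [mxwy,mnbl] add [nyl,avbv,egv] -> 15 lines: ewx fstqn ogjq nyl avbv egv qav xxuxr zajli dec vegac ymdw siltz gkyx adimh
Hunk 7: at line 1 remove [fstqn,ogjq,nyl] add [uik,svok] -> 14 lines: ewx uik svok avbv egv qav xxuxr zajli dec vegac ymdw siltz gkyx adimh
Final line count: 14

Answer: 14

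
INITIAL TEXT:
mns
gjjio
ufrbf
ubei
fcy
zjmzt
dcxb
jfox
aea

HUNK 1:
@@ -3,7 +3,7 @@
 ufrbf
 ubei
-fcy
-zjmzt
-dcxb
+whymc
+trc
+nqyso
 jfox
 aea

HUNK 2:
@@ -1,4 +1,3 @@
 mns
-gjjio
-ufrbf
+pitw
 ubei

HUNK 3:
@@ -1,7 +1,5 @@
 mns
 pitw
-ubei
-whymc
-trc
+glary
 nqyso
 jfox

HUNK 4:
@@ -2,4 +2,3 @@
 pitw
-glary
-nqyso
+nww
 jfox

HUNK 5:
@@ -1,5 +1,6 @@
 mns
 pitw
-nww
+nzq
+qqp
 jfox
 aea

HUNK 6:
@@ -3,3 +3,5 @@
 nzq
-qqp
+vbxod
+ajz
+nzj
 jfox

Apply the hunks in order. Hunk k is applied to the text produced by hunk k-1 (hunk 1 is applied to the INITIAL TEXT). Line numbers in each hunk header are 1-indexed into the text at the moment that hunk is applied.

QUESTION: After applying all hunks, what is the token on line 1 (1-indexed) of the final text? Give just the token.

Hunk 1: at line 3 remove [fcy,zjmzt,dcxb] add [whymc,trc,nqyso] -> 9 lines: mns gjjio ufrbf ubei whymc trc nqyso jfox aea
Hunk 2: at line 1 remove [gjjio,ufrbf] add [pitw] -> 8 lines: mns pitw ubei whymc trc nqyso jfox aea
Hunk 3: at line 1 remove [ubei,whymc,trc] add [glary] -> 6 lines: mns pitw glary nqyso jfox aea
Hunk 4: at line 2 remove [glary,nqyso] add [nww] -> 5 lines: mns pitw nww jfox aea
Hunk 5: at line 1 remove [nww] add [nzq,qqp] -> 6 lines: mns pitw nzq qqp jfox aea
Hunk 6: at line 3 remove [qqp] add [vbxod,ajz,nzj] -> 8 lines: mns pitw nzq vbxod ajz nzj jfox aea
Final line 1: mns

Answer: mns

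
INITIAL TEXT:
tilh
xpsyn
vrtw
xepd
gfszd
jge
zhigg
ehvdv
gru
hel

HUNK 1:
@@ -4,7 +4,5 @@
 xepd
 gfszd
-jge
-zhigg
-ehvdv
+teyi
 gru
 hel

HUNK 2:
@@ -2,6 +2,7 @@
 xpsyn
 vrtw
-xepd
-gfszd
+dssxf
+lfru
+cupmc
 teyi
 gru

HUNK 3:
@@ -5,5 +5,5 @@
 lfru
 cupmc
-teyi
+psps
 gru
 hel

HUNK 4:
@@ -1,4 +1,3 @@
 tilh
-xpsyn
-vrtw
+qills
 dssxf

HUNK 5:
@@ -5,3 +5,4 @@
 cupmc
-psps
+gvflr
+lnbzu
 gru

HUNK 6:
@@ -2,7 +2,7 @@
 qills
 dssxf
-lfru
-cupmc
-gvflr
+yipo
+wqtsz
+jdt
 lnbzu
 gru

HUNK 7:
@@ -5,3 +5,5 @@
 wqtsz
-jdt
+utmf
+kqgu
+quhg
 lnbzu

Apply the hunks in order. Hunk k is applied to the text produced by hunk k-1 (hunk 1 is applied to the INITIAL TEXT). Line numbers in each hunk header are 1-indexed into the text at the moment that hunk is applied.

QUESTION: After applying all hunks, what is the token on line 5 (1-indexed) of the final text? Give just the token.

Answer: wqtsz

Derivation:
Hunk 1: at line 4 remove [jge,zhigg,ehvdv] add [teyi] -> 8 lines: tilh xpsyn vrtw xepd gfszd teyi gru hel
Hunk 2: at line 2 remove [xepd,gfszd] add [dssxf,lfru,cupmc] -> 9 lines: tilh xpsyn vrtw dssxf lfru cupmc teyi gru hel
Hunk 3: at line 5 remove [teyi] add [psps] -> 9 lines: tilh xpsyn vrtw dssxf lfru cupmc psps gru hel
Hunk 4: at line 1 remove [xpsyn,vrtw] add [qills] -> 8 lines: tilh qills dssxf lfru cupmc psps gru hel
Hunk 5: at line 5 remove [psps] add [gvflr,lnbzu] -> 9 lines: tilh qills dssxf lfru cupmc gvflr lnbzu gru hel
Hunk 6: at line 2 remove [lfru,cupmc,gvflr] add [yipo,wqtsz,jdt] -> 9 lines: tilh qills dssxf yipo wqtsz jdt lnbzu gru hel
Hunk 7: at line 5 remove [jdt] add [utmf,kqgu,quhg] -> 11 lines: tilh qills dssxf yipo wqtsz utmf kqgu quhg lnbzu gru hel
Final line 5: wqtsz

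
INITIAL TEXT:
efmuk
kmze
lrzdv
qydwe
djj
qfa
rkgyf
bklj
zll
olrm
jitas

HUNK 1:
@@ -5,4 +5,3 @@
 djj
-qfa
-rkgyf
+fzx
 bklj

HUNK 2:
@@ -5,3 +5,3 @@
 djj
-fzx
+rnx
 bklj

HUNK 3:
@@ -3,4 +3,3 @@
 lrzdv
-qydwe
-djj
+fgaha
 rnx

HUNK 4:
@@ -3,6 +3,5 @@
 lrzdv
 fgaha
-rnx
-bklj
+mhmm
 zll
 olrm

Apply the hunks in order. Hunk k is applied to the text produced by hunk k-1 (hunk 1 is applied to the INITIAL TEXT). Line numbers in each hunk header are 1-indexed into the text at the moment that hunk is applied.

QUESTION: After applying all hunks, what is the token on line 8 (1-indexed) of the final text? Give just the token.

Hunk 1: at line 5 remove [qfa,rkgyf] add [fzx] -> 10 lines: efmuk kmze lrzdv qydwe djj fzx bklj zll olrm jitas
Hunk 2: at line 5 remove [fzx] add [rnx] -> 10 lines: efmuk kmze lrzdv qydwe djj rnx bklj zll olrm jitas
Hunk 3: at line 3 remove [qydwe,djj] add [fgaha] -> 9 lines: efmuk kmze lrzdv fgaha rnx bklj zll olrm jitas
Hunk 4: at line 3 remove [rnx,bklj] add [mhmm] -> 8 lines: efmuk kmze lrzdv fgaha mhmm zll olrm jitas
Final line 8: jitas

Answer: jitas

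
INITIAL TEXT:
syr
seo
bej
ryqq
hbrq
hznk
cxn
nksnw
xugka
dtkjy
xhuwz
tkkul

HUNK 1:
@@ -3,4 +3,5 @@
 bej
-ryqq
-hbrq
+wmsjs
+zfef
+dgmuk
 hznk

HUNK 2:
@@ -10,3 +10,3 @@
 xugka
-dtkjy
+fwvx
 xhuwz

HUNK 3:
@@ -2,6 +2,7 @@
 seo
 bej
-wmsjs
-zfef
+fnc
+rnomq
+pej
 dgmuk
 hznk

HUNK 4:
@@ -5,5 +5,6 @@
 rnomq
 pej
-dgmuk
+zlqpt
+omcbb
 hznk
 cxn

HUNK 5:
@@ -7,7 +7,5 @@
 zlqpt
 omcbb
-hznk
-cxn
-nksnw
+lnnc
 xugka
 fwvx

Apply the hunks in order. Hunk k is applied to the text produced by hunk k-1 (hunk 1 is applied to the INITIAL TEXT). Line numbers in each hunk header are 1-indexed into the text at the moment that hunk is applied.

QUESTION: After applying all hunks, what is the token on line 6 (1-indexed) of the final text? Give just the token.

Hunk 1: at line 3 remove [ryqq,hbrq] add [wmsjs,zfef,dgmuk] -> 13 lines: syr seo bej wmsjs zfef dgmuk hznk cxn nksnw xugka dtkjy xhuwz tkkul
Hunk 2: at line 10 remove [dtkjy] add [fwvx] -> 13 lines: syr seo bej wmsjs zfef dgmuk hznk cxn nksnw xugka fwvx xhuwz tkkul
Hunk 3: at line 2 remove [wmsjs,zfef] add [fnc,rnomq,pej] -> 14 lines: syr seo bej fnc rnomq pej dgmuk hznk cxn nksnw xugka fwvx xhuwz tkkul
Hunk 4: at line 5 remove [dgmuk] add [zlqpt,omcbb] -> 15 lines: syr seo bej fnc rnomq pej zlqpt omcbb hznk cxn nksnw xugka fwvx xhuwz tkkul
Hunk 5: at line 7 remove [hznk,cxn,nksnw] add [lnnc] -> 13 lines: syr seo bej fnc rnomq pej zlqpt omcbb lnnc xugka fwvx xhuwz tkkul
Final line 6: pej

Answer: pej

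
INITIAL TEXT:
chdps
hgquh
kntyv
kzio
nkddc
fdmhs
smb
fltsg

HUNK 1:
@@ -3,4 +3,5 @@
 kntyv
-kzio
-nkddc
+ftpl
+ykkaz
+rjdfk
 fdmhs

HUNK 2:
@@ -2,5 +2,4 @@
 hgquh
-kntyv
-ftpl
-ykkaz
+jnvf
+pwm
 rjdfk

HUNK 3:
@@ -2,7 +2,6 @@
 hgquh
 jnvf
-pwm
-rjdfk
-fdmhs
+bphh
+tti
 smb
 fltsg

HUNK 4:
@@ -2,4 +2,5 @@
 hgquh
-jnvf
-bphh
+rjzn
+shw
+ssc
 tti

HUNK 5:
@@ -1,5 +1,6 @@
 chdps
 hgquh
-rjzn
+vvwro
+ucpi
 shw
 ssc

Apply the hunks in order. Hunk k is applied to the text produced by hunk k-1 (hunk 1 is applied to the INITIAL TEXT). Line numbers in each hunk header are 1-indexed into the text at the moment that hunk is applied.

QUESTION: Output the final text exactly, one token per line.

Answer: chdps
hgquh
vvwro
ucpi
shw
ssc
tti
smb
fltsg

Derivation:
Hunk 1: at line 3 remove [kzio,nkddc] add [ftpl,ykkaz,rjdfk] -> 9 lines: chdps hgquh kntyv ftpl ykkaz rjdfk fdmhs smb fltsg
Hunk 2: at line 2 remove [kntyv,ftpl,ykkaz] add [jnvf,pwm] -> 8 lines: chdps hgquh jnvf pwm rjdfk fdmhs smb fltsg
Hunk 3: at line 2 remove [pwm,rjdfk,fdmhs] add [bphh,tti] -> 7 lines: chdps hgquh jnvf bphh tti smb fltsg
Hunk 4: at line 2 remove [jnvf,bphh] add [rjzn,shw,ssc] -> 8 lines: chdps hgquh rjzn shw ssc tti smb fltsg
Hunk 5: at line 1 remove [rjzn] add [vvwro,ucpi] -> 9 lines: chdps hgquh vvwro ucpi shw ssc tti smb fltsg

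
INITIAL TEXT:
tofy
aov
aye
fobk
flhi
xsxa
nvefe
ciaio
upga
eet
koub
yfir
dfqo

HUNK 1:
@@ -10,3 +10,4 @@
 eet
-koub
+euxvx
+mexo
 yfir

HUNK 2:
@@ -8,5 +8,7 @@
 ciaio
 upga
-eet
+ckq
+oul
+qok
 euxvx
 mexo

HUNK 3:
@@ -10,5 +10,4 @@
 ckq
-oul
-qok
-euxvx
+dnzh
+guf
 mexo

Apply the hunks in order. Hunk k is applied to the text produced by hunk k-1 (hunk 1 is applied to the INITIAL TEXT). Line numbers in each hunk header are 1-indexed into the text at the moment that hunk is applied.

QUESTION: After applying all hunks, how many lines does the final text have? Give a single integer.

Answer: 15

Derivation:
Hunk 1: at line 10 remove [koub] add [euxvx,mexo] -> 14 lines: tofy aov aye fobk flhi xsxa nvefe ciaio upga eet euxvx mexo yfir dfqo
Hunk 2: at line 8 remove [eet] add [ckq,oul,qok] -> 16 lines: tofy aov aye fobk flhi xsxa nvefe ciaio upga ckq oul qok euxvx mexo yfir dfqo
Hunk 3: at line 10 remove [oul,qok,euxvx] add [dnzh,guf] -> 15 lines: tofy aov aye fobk flhi xsxa nvefe ciaio upga ckq dnzh guf mexo yfir dfqo
Final line count: 15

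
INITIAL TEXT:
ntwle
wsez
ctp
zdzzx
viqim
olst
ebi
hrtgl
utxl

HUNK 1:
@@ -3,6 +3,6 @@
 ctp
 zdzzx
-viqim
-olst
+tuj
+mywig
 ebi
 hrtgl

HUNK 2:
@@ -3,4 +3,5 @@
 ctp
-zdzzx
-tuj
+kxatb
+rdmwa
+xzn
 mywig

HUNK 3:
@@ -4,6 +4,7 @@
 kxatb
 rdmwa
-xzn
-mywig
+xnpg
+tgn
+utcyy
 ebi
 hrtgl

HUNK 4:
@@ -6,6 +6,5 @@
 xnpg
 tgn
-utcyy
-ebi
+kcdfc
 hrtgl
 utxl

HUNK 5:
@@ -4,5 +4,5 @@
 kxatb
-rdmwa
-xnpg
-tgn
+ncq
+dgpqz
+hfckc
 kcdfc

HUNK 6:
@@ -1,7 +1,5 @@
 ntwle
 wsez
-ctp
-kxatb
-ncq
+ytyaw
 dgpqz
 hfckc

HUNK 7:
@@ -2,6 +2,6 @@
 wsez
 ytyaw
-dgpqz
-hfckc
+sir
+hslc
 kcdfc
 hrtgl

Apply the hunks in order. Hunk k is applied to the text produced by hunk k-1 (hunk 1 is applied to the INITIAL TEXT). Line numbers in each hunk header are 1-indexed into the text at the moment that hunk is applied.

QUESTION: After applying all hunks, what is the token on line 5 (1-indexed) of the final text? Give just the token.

Hunk 1: at line 3 remove [viqim,olst] add [tuj,mywig] -> 9 lines: ntwle wsez ctp zdzzx tuj mywig ebi hrtgl utxl
Hunk 2: at line 3 remove [zdzzx,tuj] add [kxatb,rdmwa,xzn] -> 10 lines: ntwle wsez ctp kxatb rdmwa xzn mywig ebi hrtgl utxl
Hunk 3: at line 4 remove [xzn,mywig] add [xnpg,tgn,utcyy] -> 11 lines: ntwle wsez ctp kxatb rdmwa xnpg tgn utcyy ebi hrtgl utxl
Hunk 4: at line 6 remove [utcyy,ebi] add [kcdfc] -> 10 lines: ntwle wsez ctp kxatb rdmwa xnpg tgn kcdfc hrtgl utxl
Hunk 5: at line 4 remove [rdmwa,xnpg,tgn] add [ncq,dgpqz,hfckc] -> 10 lines: ntwle wsez ctp kxatb ncq dgpqz hfckc kcdfc hrtgl utxl
Hunk 6: at line 1 remove [ctp,kxatb,ncq] add [ytyaw] -> 8 lines: ntwle wsez ytyaw dgpqz hfckc kcdfc hrtgl utxl
Hunk 7: at line 2 remove [dgpqz,hfckc] add [sir,hslc] -> 8 lines: ntwle wsez ytyaw sir hslc kcdfc hrtgl utxl
Final line 5: hslc

Answer: hslc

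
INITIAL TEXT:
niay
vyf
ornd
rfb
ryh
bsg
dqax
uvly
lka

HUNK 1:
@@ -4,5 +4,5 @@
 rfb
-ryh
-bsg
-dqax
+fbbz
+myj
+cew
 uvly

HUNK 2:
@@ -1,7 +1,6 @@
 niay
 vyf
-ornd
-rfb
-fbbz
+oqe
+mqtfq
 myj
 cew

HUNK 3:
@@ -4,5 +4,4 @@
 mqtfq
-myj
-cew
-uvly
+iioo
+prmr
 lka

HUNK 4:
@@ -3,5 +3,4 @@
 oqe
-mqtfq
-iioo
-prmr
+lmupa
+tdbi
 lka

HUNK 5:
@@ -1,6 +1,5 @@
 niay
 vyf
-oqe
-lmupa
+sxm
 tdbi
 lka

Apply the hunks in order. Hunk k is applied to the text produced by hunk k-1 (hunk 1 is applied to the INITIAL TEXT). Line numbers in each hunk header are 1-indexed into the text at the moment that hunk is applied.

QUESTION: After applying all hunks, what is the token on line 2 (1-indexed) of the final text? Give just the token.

Answer: vyf

Derivation:
Hunk 1: at line 4 remove [ryh,bsg,dqax] add [fbbz,myj,cew] -> 9 lines: niay vyf ornd rfb fbbz myj cew uvly lka
Hunk 2: at line 1 remove [ornd,rfb,fbbz] add [oqe,mqtfq] -> 8 lines: niay vyf oqe mqtfq myj cew uvly lka
Hunk 3: at line 4 remove [myj,cew,uvly] add [iioo,prmr] -> 7 lines: niay vyf oqe mqtfq iioo prmr lka
Hunk 4: at line 3 remove [mqtfq,iioo,prmr] add [lmupa,tdbi] -> 6 lines: niay vyf oqe lmupa tdbi lka
Hunk 5: at line 1 remove [oqe,lmupa] add [sxm] -> 5 lines: niay vyf sxm tdbi lka
Final line 2: vyf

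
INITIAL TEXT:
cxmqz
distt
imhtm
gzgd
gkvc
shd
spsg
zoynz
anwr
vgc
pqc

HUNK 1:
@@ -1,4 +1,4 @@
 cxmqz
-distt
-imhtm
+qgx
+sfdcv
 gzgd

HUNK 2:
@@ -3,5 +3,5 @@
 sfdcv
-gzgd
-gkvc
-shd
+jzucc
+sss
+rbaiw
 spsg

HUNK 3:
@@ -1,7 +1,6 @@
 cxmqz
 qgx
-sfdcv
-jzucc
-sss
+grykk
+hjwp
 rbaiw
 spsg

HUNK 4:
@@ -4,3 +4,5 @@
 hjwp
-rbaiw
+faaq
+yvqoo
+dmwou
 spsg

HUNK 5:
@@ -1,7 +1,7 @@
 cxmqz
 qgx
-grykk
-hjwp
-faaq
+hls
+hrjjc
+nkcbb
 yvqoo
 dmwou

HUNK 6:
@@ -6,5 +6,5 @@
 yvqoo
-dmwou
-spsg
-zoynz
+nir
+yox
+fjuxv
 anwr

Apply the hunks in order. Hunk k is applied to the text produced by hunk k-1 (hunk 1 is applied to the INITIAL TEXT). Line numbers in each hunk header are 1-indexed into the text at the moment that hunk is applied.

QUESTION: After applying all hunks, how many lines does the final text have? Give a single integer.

Hunk 1: at line 1 remove [distt,imhtm] add [qgx,sfdcv] -> 11 lines: cxmqz qgx sfdcv gzgd gkvc shd spsg zoynz anwr vgc pqc
Hunk 2: at line 3 remove [gzgd,gkvc,shd] add [jzucc,sss,rbaiw] -> 11 lines: cxmqz qgx sfdcv jzucc sss rbaiw spsg zoynz anwr vgc pqc
Hunk 3: at line 1 remove [sfdcv,jzucc,sss] add [grykk,hjwp] -> 10 lines: cxmqz qgx grykk hjwp rbaiw spsg zoynz anwr vgc pqc
Hunk 4: at line 4 remove [rbaiw] add [faaq,yvqoo,dmwou] -> 12 lines: cxmqz qgx grykk hjwp faaq yvqoo dmwou spsg zoynz anwr vgc pqc
Hunk 5: at line 1 remove [grykk,hjwp,faaq] add [hls,hrjjc,nkcbb] -> 12 lines: cxmqz qgx hls hrjjc nkcbb yvqoo dmwou spsg zoynz anwr vgc pqc
Hunk 6: at line 6 remove [dmwou,spsg,zoynz] add [nir,yox,fjuxv] -> 12 lines: cxmqz qgx hls hrjjc nkcbb yvqoo nir yox fjuxv anwr vgc pqc
Final line count: 12

Answer: 12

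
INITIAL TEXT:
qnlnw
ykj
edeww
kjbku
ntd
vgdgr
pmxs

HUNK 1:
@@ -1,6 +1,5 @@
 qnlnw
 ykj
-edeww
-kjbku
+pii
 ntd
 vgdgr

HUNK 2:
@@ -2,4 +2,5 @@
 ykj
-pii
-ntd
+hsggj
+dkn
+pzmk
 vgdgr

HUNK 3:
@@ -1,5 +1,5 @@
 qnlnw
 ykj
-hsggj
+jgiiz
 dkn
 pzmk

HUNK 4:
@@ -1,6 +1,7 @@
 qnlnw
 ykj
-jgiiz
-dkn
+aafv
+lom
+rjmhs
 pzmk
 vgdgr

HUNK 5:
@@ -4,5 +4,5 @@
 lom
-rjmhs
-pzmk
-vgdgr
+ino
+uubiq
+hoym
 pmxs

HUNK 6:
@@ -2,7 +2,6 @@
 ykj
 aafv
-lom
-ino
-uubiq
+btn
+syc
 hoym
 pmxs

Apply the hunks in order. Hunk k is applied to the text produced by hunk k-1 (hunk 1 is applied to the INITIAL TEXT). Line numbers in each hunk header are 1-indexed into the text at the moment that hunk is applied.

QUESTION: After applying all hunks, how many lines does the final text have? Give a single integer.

Hunk 1: at line 1 remove [edeww,kjbku] add [pii] -> 6 lines: qnlnw ykj pii ntd vgdgr pmxs
Hunk 2: at line 2 remove [pii,ntd] add [hsggj,dkn,pzmk] -> 7 lines: qnlnw ykj hsggj dkn pzmk vgdgr pmxs
Hunk 3: at line 1 remove [hsggj] add [jgiiz] -> 7 lines: qnlnw ykj jgiiz dkn pzmk vgdgr pmxs
Hunk 4: at line 1 remove [jgiiz,dkn] add [aafv,lom,rjmhs] -> 8 lines: qnlnw ykj aafv lom rjmhs pzmk vgdgr pmxs
Hunk 5: at line 4 remove [rjmhs,pzmk,vgdgr] add [ino,uubiq,hoym] -> 8 lines: qnlnw ykj aafv lom ino uubiq hoym pmxs
Hunk 6: at line 2 remove [lom,ino,uubiq] add [btn,syc] -> 7 lines: qnlnw ykj aafv btn syc hoym pmxs
Final line count: 7

Answer: 7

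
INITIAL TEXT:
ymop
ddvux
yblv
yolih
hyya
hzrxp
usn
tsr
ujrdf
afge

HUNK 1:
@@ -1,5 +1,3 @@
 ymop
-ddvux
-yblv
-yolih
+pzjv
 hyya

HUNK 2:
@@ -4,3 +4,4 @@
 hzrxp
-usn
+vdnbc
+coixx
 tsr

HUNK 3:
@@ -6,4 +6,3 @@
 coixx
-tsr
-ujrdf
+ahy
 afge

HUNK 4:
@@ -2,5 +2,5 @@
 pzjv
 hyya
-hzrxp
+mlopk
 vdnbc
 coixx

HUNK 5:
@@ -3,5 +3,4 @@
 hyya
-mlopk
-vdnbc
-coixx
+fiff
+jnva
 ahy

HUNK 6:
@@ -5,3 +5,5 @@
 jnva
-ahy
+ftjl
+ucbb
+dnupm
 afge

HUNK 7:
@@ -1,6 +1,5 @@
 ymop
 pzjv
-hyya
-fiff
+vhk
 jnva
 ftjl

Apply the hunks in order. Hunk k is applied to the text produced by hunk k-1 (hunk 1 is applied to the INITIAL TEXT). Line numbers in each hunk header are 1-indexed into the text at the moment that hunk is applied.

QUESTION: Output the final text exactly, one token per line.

Answer: ymop
pzjv
vhk
jnva
ftjl
ucbb
dnupm
afge

Derivation:
Hunk 1: at line 1 remove [ddvux,yblv,yolih] add [pzjv] -> 8 lines: ymop pzjv hyya hzrxp usn tsr ujrdf afge
Hunk 2: at line 4 remove [usn] add [vdnbc,coixx] -> 9 lines: ymop pzjv hyya hzrxp vdnbc coixx tsr ujrdf afge
Hunk 3: at line 6 remove [tsr,ujrdf] add [ahy] -> 8 lines: ymop pzjv hyya hzrxp vdnbc coixx ahy afge
Hunk 4: at line 2 remove [hzrxp] add [mlopk] -> 8 lines: ymop pzjv hyya mlopk vdnbc coixx ahy afge
Hunk 5: at line 3 remove [mlopk,vdnbc,coixx] add [fiff,jnva] -> 7 lines: ymop pzjv hyya fiff jnva ahy afge
Hunk 6: at line 5 remove [ahy] add [ftjl,ucbb,dnupm] -> 9 lines: ymop pzjv hyya fiff jnva ftjl ucbb dnupm afge
Hunk 7: at line 1 remove [hyya,fiff] add [vhk] -> 8 lines: ymop pzjv vhk jnva ftjl ucbb dnupm afge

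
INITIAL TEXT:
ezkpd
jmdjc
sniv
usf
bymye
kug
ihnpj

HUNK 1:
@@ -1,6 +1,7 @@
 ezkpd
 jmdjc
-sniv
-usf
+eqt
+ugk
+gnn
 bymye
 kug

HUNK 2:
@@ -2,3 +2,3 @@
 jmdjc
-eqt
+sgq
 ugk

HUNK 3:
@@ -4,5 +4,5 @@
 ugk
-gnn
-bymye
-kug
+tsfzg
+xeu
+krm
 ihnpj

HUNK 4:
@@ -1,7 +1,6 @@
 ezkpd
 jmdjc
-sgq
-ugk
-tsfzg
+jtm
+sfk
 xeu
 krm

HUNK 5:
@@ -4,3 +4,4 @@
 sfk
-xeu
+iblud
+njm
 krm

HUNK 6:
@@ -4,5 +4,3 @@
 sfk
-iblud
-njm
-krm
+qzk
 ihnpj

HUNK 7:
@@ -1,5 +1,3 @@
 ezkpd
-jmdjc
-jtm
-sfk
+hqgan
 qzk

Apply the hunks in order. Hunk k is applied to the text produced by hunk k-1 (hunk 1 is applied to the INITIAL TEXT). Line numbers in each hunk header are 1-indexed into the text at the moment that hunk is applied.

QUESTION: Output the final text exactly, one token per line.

Answer: ezkpd
hqgan
qzk
ihnpj

Derivation:
Hunk 1: at line 1 remove [sniv,usf] add [eqt,ugk,gnn] -> 8 lines: ezkpd jmdjc eqt ugk gnn bymye kug ihnpj
Hunk 2: at line 2 remove [eqt] add [sgq] -> 8 lines: ezkpd jmdjc sgq ugk gnn bymye kug ihnpj
Hunk 3: at line 4 remove [gnn,bymye,kug] add [tsfzg,xeu,krm] -> 8 lines: ezkpd jmdjc sgq ugk tsfzg xeu krm ihnpj
Hunk 4: at line 1 remove [sgq,ugk,tsfzg] add [jtm,sfk] -> 7 lines: ezkpd jmdjc jtm sfk xeu krm ihnpj
Hunk 5: at line 4 remove [xeu] add [iblud,njm] -> 8 lines: ezkpd jmdjc jtm sfk iblud njm krm ihnpj
Hunk 6: at line 4 remove [iblud,njm,krm] add [qzk] -> 6 lines: ezkpd jmdjc jtm sfk qzk ihnpj
Hunk 7: at line 1 remove [jmdjc,jtm,sfk] add [hqgan] -> 4 lines: ezkpd hqgan qzk ihnpj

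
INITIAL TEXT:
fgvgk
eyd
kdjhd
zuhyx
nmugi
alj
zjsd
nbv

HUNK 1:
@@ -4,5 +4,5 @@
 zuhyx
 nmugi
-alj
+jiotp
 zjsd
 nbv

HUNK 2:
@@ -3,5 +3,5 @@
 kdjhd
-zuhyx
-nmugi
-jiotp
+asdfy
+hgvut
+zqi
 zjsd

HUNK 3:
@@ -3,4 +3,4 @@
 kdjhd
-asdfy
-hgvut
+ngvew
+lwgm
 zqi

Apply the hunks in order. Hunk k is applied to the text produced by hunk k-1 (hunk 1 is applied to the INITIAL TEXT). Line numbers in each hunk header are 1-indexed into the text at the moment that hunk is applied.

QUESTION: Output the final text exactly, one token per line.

Answer: fgvgk
eyd
kdjhd
ngvew
lwgm
zqi
zjsd
nbv

Derivation:
Hunk 1: at line 4 remove [alj] add [jiotp] -> 8 lines: fgvgk eyd kdjhd zuhyx nmugi jiotp zjsd nbv
Hunk 2: at line 3 remove [zuhyx,nmugi,jiotp] add [asdfy,hgvut,zqi] -> 8 lines: fgvgk eyd kdjhd asdfy hgvut zqi zjsd nbv
Hunk 3: at line 3 remove [asdfy,hgvut] add [ngvew,lwgm] -> 8 lines: fgvgk eyd kdjhd ngvew lwgm zqi zjsd nbv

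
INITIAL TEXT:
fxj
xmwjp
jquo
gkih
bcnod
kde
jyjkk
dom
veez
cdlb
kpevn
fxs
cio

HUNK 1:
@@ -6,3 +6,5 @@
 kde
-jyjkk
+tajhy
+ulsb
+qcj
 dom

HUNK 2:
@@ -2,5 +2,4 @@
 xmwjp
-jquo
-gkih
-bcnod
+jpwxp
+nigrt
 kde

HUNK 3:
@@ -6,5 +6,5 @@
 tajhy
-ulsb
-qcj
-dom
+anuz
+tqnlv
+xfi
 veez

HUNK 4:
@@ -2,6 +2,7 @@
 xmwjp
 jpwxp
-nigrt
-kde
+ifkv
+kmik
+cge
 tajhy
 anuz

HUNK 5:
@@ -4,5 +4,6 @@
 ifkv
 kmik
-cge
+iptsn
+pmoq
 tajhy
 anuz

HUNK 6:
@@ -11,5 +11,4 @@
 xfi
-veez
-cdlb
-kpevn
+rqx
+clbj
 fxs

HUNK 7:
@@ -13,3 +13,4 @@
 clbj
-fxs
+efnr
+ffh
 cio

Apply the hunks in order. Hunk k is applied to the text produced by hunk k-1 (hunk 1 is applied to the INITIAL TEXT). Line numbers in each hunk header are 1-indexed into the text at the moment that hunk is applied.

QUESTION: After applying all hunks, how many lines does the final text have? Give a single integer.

Hunk 1: at line 6 remove [jyjkk] add [tajhy,ulsb,qcj] -> 15 lines: fxj xmwjp jquo gkih bcnod kde tajhy ulsb qcj dom veez cdlb kpevn fxs cio
Hunk 2: at line 2 remove [jquo,gkih,bcnod] add [jpwxp,nigrt] -> 14 lines: fxj xmwjp jpwxp nigrt kde tajhy ulsb qcj dom veez cdlb kpevn fxs cio
Hunk 3: at line 6 remove [ulsb,qcj,dom] add [anuz,tqnlv,xfi] -> 14 lines: fxj xmwjp jpwxp nigrt kde tajhy anuz tqnlv xfi veez cdlb kpevn fxs cio
Hunk 4: at line 2 remove [nigrt,kde] add [ifkv,kmik,cge] -> 15 lines: fxj xmwjp jpwxp ifkv kmik cge tajhy anuz tqnlv xfi veez cdlb kpevn fxs cio
Hunk 5: at line 4 remove [cge] add [iptsn,pmoq] -> 16 lines: fxj xmwjp jpwxp ifkv kmik iptsn pmoq tajhy anuz tqnlv xfi veez cdlb kpevn fxs cio
Hunk 6: at line 11 remove [veez,cdlb,kpevn] add [rqx,clbj] -> 15 lines: fxj xmwjp jpwxp ifkv kmik iptsn pmoq tajhy anuz tqnlv xfi rqx clbj fxs cio
Hunk 7: at line 13 remove [fxs] add [efnr,ffh] -> 16 lines: fxj xmwjp jpwxp ifkv kmik iptsn pmoq tajhy anuz tqnlv xfi rqx clbj efnr ffh cio
Final line count: 16

Answer: 16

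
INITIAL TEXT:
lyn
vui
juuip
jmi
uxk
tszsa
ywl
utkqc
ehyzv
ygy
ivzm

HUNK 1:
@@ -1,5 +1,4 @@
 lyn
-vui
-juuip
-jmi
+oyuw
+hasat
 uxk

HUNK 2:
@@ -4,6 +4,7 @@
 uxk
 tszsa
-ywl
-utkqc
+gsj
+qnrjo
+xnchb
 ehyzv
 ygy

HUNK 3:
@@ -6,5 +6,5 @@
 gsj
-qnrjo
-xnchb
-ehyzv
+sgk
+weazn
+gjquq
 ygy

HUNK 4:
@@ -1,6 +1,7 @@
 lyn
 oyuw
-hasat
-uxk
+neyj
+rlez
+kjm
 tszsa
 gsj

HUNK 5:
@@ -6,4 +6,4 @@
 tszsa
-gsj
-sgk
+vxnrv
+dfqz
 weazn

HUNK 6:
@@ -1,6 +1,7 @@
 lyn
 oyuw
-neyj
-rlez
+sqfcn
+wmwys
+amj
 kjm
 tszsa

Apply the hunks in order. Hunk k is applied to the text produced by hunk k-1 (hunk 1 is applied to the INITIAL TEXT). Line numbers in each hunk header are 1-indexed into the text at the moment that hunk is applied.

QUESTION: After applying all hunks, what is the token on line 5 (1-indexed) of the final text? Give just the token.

Answer: amj

Derivation:
Hunk 1: at line 1 remove [vui,juuip,jmi] add [oyuw,hasat] -> 10 lines: lyn oyuw hasat uxk tszsa ywl utkqc ehyzv ygy ivzm
Hunk 2: at line 4 remove [ywl,utkqc] add [gsj,qnrjo,xnchb] -> 11 lines: lyn oyuw hasat uxk tszsa gsj qnrjo xnchb ehyzv ygy ivzm
Hunk 3: at line 6 remove [qnrjo,xnchb,ehyzv] add [sgk,weazn,gjquq] -> 11 lines: lyn oyuw hasat uxk tszsa gsj sgk weazn gjquq ygy ivzm
Hunk 4: at line 1 remove [hasat,uxk] add [neyj,rlez,kjm] -> 12 lines: lyn oyuw neyj rlez kjm tszsa gsj sgk weazn gjquq ygy ivzm
Hunk 5: at line 6 remove [gsj,sgk] add [vxnrv,dfqz] -> 12 lines: lyn oyuw neyj rlez kjm tszsa vxnrv dfqz weazn gjquq ygy ivzm
Hunk 6: at line 1 remove [neyj,rlez] add [sqfcn,wmwys,amj] -> 13 lines: lyn oyuw sqfcn wmwys amj kjm tszsa vxnrv dfqz weazn gjquq ygy ivzm
Final line 5: amj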